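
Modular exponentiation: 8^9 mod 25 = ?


8^1 mod 25 = 8
8^2 mod 25 = 14
8^3 mod 25 = 12
8^4 mod 25 = 21
8^5 mod 25 = 18
8^6 mod 25 = 19
8^7 mod 25 = 2
8^8 mod 25 = 16
8^9 mod 25 = 3


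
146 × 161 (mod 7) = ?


146 × 161 = 23506
23506 mod 7 = 0


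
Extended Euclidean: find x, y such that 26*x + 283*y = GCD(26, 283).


Tabular extended Euclidean (each row: r = 26*s + 283*t):
r=26, s=1, t=0
r=283, s=0, t=1
q=0: r=26, s=1, t=0   [26*(1) + 283*(0) = 26]
q=10: r=23, s=-10, t=1   [26*(-10) + 283*(1) = 23]
q=1: r=3, s=11, t=-1   [26*(11) + 283*(-1) = 3]
q=7: r=2, s=-87, t=8   [26*(-87) + 283*(8) = 2]
q=1: r=1, s=98, t=-9   [26*(98) + 283*(-9) = 1]
q=2: r=0, s=-283, t=26   [26*(-283) + 283*(26) = 0]
GCD = 1; from the row with r=1: x=98, y=-9
Check: 26*(98) + 283*(-9) = 2548 - 2547 = 1

GCD = 1, x = 98, y = -9


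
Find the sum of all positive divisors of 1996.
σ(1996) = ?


Divisors of 1996: 1, 2, 4, 499, 998, 1996
Sum = 1 + 2 + 4 + 499 + 998 + 1996 = 3500

σ(1996) = 3500


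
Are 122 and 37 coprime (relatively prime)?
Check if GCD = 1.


Euclidean algorithm:
122 = 3 * 37 + 11
37 = 3 * 11 + 4
11 = 2 * 4 + 3
4 = 1 * 3 + 1
3 = 3 * 1 + 0
GCD(122, 37) = 1

Yes, coprime (GCD = 1)


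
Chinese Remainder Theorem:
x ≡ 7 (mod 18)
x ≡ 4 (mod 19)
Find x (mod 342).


M = 18*19 = 342
M1 = M/18 = 19, M2 = M/19 = 18
M1^(-1) mod 18 = 1, M2^(-1) mod 19 = 18
x = 7*19*1 + 4*18*18 = 1429
1429 mod 342 = 61
Check: 61 mod 18 = 7 ✓, 61 mod 19 = 4 ✓

x ≡ 61 (mod 342)


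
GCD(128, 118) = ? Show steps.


128 = 1 * 118 + 10
118 = 11 * 10 + 8
10 = 1 * 8 + 2
8 = 4 * 2 + 0
GCD = 2


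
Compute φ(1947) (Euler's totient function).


1947 = 3 × 11 × 59
Prime factors: 3, 11, 59
φ(1947) = 1947 × (1-1/3) × (1-1/11) × (1-1/59)
= 1947 × 2/3 × 10/11 × 58/59 = 1160

φ(1947) = 1160


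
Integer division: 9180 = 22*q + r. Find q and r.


9180 = 22 * 417 + 6
Check: 9174 + 6 = 9180

q = 417, r = 6


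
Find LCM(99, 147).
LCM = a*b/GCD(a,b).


GCD(99, 147) = 3
LCM = 99*147/3 = 14553/3 = 4851

LCM = 4851


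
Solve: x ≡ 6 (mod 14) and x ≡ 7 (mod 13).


M = 14*13 = 182
M1 = M/14 = 13, M2 = M/13 = 14
M1^(-1) mod 14 = 13, M2^(-1) mod 13 = 1
x = 6*13*13 + 7*14*1 = 1112
1112 mod 182 = 20
Check: 20 mod 14 = 6 ✓, 20 mod 13 = 7 ✓

x ≡ 20 (mod 182)


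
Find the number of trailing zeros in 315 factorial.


floor(315/5) = 63
floor(315/25) = 12
floor(315/125) = 2
Total = 77

77 trailing zeros


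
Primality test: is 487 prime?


Check divisors up to sqrt(487) = 22.0681
No divisors found.
487 is prime.

Yes, 487 is prime


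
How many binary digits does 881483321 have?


881483321 in base 2 = 110100100010100101111000111001
Number of digits = 30

30 digits (base 2)


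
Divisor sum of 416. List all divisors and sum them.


Divisors of 416: 1, 2, 4, 8, 13, 16, 26, 32, 52, 104, 208, 416
Sum = 1 + 2 + 4 + 8 + 13 + 16 + 26 + 32 + 52 + 104 + 208 + 416 = 882

σ(416) = 882


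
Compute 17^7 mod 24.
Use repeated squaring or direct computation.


17^1 mod 24 = 17
17^2 mod 24 = 1
17^3 mod 24 = 17
17^4 mod 24 = 1
17^5 mod 24 = 17
17^6 mod 24 = 1
17^7 mod 24 = 17


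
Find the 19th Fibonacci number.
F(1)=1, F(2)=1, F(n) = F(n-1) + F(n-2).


Sequence: 1, 1, 2, 3, 5, 8, 13, 21, 34, 55, 89, 144, 233, 377, 610, 987, 1597, 2584, 4181
F(19) = 4181


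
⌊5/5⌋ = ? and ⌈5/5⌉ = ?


5/5 = 1.0000
floor = 1
ceil = 1

floor = 1, ceil = 1


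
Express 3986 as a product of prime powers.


3986 / 2 = 1993
1993 / 1993 = 1
3986 = 2 × 1993


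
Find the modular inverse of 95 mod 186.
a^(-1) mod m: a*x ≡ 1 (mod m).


Use the extended Euclidean algorithm on (186, 95); each row r = 186*s + 95*t:
r=186, s=1, t=0
r=95, s=0, t=1
q=1: r=91, s=1, t=-1   [186*(1) + 95*(-1) = 91]
q=1: r=4, s=-1, t=2   [186*(-1) + 95*(2) = 4]
q=22: r=3, s=23, t=-45   [186*(23) + 95*(-45) = 3]
q=1: r=1, s=-24, t=47   [186*(-24) + 95*(47) = 1]
q=3: r=0, s=95, t=-186   [186*(95) + 95*(-186) = 0]
GCD = 1 with t = 47, so 95*(47) ≡ 1 (mod 186)
Inverse = 47 mod 186 = 47
Check: 95 * 47 = 4465 ≡ 1 (mod 186)

95^(-1) ≡ 47 (mod 186)


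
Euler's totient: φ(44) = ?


44 = 2^2 × 11
Prime factors: 2, 11
φ(44) = 44 × (1-1/2) × (1-1/11)
= 44 × 1/2 × 10/11 = 20

φ(44) = 20


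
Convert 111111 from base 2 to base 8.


111111 (base 2) = 63 (decimal)
63 (decimal) = 77 (base 8)


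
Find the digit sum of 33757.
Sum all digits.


3 + 3 + 7 + 5 + 7 = 25


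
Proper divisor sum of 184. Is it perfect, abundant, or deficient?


Proper divisors: 1, 2, 4, 8, 23, 46, 92
Sum = 1 + 2 + 4 + 8 + 23 + 46 + 92 = 176
176 < 184 → deficient

s(184) = 176 (deficient)


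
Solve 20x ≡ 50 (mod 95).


GCD(20, 95) = 5 divides 50
Divide: 4x ≡ 10 (mod 19)
x ≡ 12 (mod 19)


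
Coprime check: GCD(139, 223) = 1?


Euclidean algorithm:
223 = 1 * 139 + 84
139 = 1 * 84 + 55
84 = 1 * 55 + 29
55 = 1 * 29 + 26
29 = 1 * 26 + 3
26 = 8 * 3 + 2
3 = 1 * 2 + 1
2 = 2 * 1 + 0
GCD(139, 223) = 1

Yes, coprime (GCD = 1)


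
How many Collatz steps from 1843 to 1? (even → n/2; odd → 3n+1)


1843 → 5530 → 2765 → 8296 → 4148 → 2074 → 1037 → 3112 → 1556 → 778 → 389 → 1168 → 584 → 292 → 146 → 73 → 220 → 110 → 55 → 166 → 83 → 250 → 125 → 376 → 188 → 94 → 47 → 142 → 71 → 214 → 107 → 322 → 161 → 484 → 242 → 121 → 364 → 182 → 91 → 274 → 137 → 412 → 206 → 103 → 310 → 155 → 466 → 233 → 700 → 350 → 175 → 526 → 263 → 790 → 395 → 1186 → 593 → 1780 → 890 → 445 → 1336 → 668 → 334 → 167 → 502 → 251 → 754 → 377 → 1132 → 566 → 283 → 850 → 425 → 1276 → 638 → 319 → 958 → 479 → 1438 → 719 → 2158 → 1079 → 3238 → 1619 → 4858 → 2429 → 7288 → 3644 → 1822 → 911 → 2734 → 1367 → 4102 → 2051 → 6154 → 3077 → 9232 → 4616 → 2308 → 1154 → 577 → 1732 → 866 → 433 → 1300 → 650 → 325 → 976 → 488 → 244 → 122 → 61 → 184 → 92 → 46 → 23 → 70 → 35 → 106 → 53 → 160 → 80 → 40 → 20 → 10 → 5 → 16 → 8 → 4 → 2 → 1
Total steps = 130

130 steps


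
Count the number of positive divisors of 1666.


1666 = 2^1 × 7^2 × 17^1
d(1666) = (1+1) × (2+1) × (1+1) = 12

12 divisors


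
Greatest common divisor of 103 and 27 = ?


103 = 3 * 27 + 22
27 = 1 * 22 + 5
22 = 4 * 5 + 2
5 = 2 * 2 + 1
2 = 2 * 1 + 0
GCD = 1


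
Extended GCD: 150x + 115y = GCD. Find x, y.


Tabular extended Euclidean (each row: r = 150*s + 115*t):
r=150, s=1, t=0
r=115, s=0, t=1
q=1: r=35, s=1, t=-1   [150*(1) + 115*(-1) = 35]
q=3: r=10, s=-3, t=4   [150*(-3) + 115*(4) = 10]
q=3: r=5, s=10, t=-13   [150*(10) + 115*(-13) = 5]
q=2: r=0, s=-23, t=30   [150*(-23) + 115*(30) = 0]
GCD = 5; from the row with r=5: x=10, y=-13
Check: 150*(10) + 115*(-13) = 1500 - 1495 = 5

GCD = 5, x = 10, y = -13


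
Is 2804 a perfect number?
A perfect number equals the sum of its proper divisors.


Proper divisors of 2804: 1, 2, 4, 701, 1402
Sum = 1 + 2 + 4 + 701 + 1402 = 2110

No, 2804 is not perfect (2110 ≠ 2804)


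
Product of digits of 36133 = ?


3 × 6 × 1 × 3 × 3 = 162


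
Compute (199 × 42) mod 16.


199 × 42 = 8358
8358 mod 16 = 6


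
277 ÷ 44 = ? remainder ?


277 = 44 * 6 + 13
Check: 264 + 13 = 277

q = 6, r = 13


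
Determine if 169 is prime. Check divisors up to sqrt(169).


169 / 13 = 13 (exact division)
169 is NOT prime.

No, 169 is not prime


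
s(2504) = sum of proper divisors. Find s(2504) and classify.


Proper divisors: 1, 2, 4, 8, 313, 626, 1252
Sum = 1 + 2 + 4 + 8 + 313 + 626 + 1252 = 2206
2206 < 2504 → deficient

s(2504) = 2206 (deficient)


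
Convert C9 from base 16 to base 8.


C9 (base 16) = 201 (decimal)
201 (decimal) = 311 (base 8)


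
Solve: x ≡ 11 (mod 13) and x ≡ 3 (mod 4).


M = 13*4 = 52
M1 = M/13 = 4, M2 = M/4 = 13
M1^(-1) mod 13 = 10, M2^(-1) mod 4 = 1
x = 11*4*10 + 3*13*1 = 479
479 mod 52 = 11
Check: 11 mod 13 = 11 ✓, 11 mod 4 = 3 ✓

x ≡ 11 (mod 52)


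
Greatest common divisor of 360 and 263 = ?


360 = 1 * 263 + 97
263 = 2 * 97 + 69
97 = 1 * 69 + 28
69 = 2 * 28 + 13
28 = 2 * 13 + 2
13 = 6 * 2 + 1
2 = 2 * 1 + 0
GCD = 1


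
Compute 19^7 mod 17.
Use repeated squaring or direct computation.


19^1 mod 17 = 2
19^2 mod 17 = 4
19^3 mod 17 = 8
19^4 mod 17 = 16
19^5 mod 17 = 15
19^6 mod 17 = 13
19^7 mod 17 = 9


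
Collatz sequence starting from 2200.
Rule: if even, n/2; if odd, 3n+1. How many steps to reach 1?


2200 → 1100 → 550 → 275 → 826 → 413 → 1240 → 620 → 310 → 155 → 466 → 233 → 700 → 350 → 175 → 526 → 263 → 790 → 395 → 1186 → 593 → 1780 → 890 → 445 → 1336 → 668 → 334 → 167 → 502 → 251 → 754 → 377 → 1132 → 566 → 283 → 850 → 425 → 1276 → 638 → 319 → 958 → 479 → 1438 → 719 → 2158 → 1079 → 3238 → 1619 → 4858 → 2429 → 7288 → 3644 → 1822 → 911 → 2734 → 1367 → 4102 → 2051 → 6154 → 3077 → 9232 → 4616 → 2308 → 1154 → 577 → 1732 → 866 → 433 → 1300 → 650 → 325 → 976 → 488 → 244 → 122 → 61 → 184 → 92 → 46 → 23 → 70 → 35 → 106 → 53 → 160 → 80 → 40 → 20 → 10 → 5 → 16 → 8 → 4 → 2 → 1
Total steps = 94

94 steps


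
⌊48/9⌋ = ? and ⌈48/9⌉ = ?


48/9 = 5.3333
floor = 5
ceil = 6

floor = 5, ceil = 6


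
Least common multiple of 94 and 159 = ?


GCD(94, 159) = 1
LCM = 94*159/1 = 14946/1 = 14946

LCM = 14946


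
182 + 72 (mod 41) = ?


182 + 72 = 254
254 mod 41 = 8


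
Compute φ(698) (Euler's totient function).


698 = 2 × 349
Prime factors: 2, 349
φ(698) = 698 × (1-1/2) × (1-1/349)
= 698 × 1/2 × 348/349 = 348

φ(698) = 348


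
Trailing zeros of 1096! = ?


floor(1096/5) = 219
floor(1096/25) = 43
floor(1096/125) = 8
floor(1096/625) = 1
Total = 271

271 trailing zeros


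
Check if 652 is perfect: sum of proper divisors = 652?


Proper divisors of 652: 1, 2, 4, 163, 326
Sum = 1 + 2 + 4 + 163 + 326 = 496

No, 652 is not perfect (496 ≠ 652)


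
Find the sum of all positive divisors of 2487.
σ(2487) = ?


Divisors of 2487: 1, 3, 829, 2487
Sum = 1 + 3 + 829 + 2487 = 3320

σ(2487) = 3320


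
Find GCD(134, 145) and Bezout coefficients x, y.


Tabular extended Euclidean (each row: r = 134*s + 145*t):
r=134, s=1, t=0
r=145, s=0, t=1
q=0: r=134, s=1, t=0   [134*(1) + 145*(0) = 134]
q=1: r=11, s=-1, t=1   [134*(-1) + 145*(1) = 11]
q=12: r=2, s=13, t=-12   [134*(13) + 145*(-12) = 2]
q=5: r=1, s=-66, t=61   [134*(-66) + 145*(61) = 1]
q=2: r=0, s=145, t=-134   [134*(145) + 145*(-134) = 0]
GCD = 1; from the row with r=1: x=-66, y=61
Check: 134*(-66) + 145*(61) = -8844 + 8845 = 1

GCD = 1, x = -66, y = 61


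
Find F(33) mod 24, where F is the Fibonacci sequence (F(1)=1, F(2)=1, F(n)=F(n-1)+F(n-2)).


F(k) mod 24 for k=1..33:
1, 1, 2, 3, 5, 8, 13, 21, 10, 7, 17, 0, 17, 17, 10, 3, 13, 16, 5, 21, 2, 23, 1, 0, 1, 1, 2, 3, 5, 8, 13, 21, 10
F(33) mod 24 = 10


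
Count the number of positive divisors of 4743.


4743 = 3^2 × 17^1 × 31^1
d(4743) = (2+1) × (1+1) × (1+1) = 12

12 divisors


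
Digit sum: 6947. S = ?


6 + 9 + 4 + 7 = 26


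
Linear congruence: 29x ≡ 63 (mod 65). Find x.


GCD(29, 65) = 1, unique solution
a^(-1) mod 65 = 9
x = 9 * 63 mod 65 = 47

x ≡ 47 (mod 65)


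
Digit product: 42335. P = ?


4 × 2 × 3 × 3 × 5 = 360


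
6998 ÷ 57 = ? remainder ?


6998 = 57 * 122 + 44
Check: 6954 + 44 = 6998

q = 122, r = 44


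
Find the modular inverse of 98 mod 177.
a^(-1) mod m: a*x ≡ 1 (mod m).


Use the extended Euclidean algorithm on (177, 98); each row r = 177*s + 98*t:
r=177, s=1, t=0
r=98, s=0, t=1
q=1: r=79, s=1, t=-1   [177*(1) + 98*(-1) = 79]
q=1: r=19, s=-1, t=2   [177*(-1) + 98*(2) = 19]
q=4: r=3, s=5, t=-9   [177*(5) + 98*(-9) = 3]
q=6: r=1, s=-31, t=56   [177*(-31) + 98*(56) = 1]
q=3: r=0, s=98, t=-177   [177*(98) + 98*(-177) = 0]
GCD = 1 with t = 56, so 98*(56) ≡ 1 (mod 177)
Inverse = 56 mod 177 = 56
Check: 98 * 56 = 5488 ≡ 1 (mod 177)

98^(-1) ≡ 56 (mod 177)


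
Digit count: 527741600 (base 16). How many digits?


527741600 in base 16 = 1F74B2A0
Number of digits = 8

8 digits (base 16)


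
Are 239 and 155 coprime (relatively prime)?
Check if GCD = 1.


Euclidean algorithm:
239 = 1 * 155 + 84
155 = 1 * 84 + 71
84 = 1 * 71 + 13
71 = 5 * 13 + 6
13 = 2 * 6 + 1
6 = 6 * 1 + 0
GCD(239, 155) = 1

Yes, coprime (GCD = 1)


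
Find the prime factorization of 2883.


2883 / 3 = 961
961 / 31 = 31
31 / 31 = 1
2883 = 3 × 31^2


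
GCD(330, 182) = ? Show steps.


330 = 1 * 182 + 148
182 = 1 * 148 + 34
148 = 4 * 34 + 12
34 = 2 * 12 + 10
12 = 1 * 10 + 2
10 = 5 * 2 + 0
GCD = 2


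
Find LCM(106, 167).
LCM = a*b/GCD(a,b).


GCD(106, 167) = 1
LCM = 106*167/1 = 17702/1 = 17702

LCM = 17702


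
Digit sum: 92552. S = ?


9 + 2 + 5 + 5 + 2 = 23


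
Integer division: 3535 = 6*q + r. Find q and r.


3535 = 6 * 589 + 1
Check: 3534 + 1 = 3535

q = 589, r = 1


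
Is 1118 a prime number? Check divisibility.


1118 / 2 = 559 (exact division)
1118 is NOT prime.

No, 1118 is not prime


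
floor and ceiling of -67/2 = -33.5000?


-67/2 = -33.5000
floor = -34
ceil = -33

floor = -34, ceil = -33


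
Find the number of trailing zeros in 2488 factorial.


floor(2488/5) = 497
floor(2488/25) = 99
floor(2488/125) = 19
floor(2488/625) = 3
Total = 618

618 trailing zeros


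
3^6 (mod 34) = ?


3^1 mod 34 = 3
3^2 mod 34 = 9
3^3 mod 34 = 27
3^4 mod 34 = 13
3^5 mod 34 = 5
3^6 mod 34 = 15


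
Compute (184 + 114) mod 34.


184 + 114 = 298
298 mod 34 = 26


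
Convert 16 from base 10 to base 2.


16 (base 10) = 16 (decimal)
16 (decimal) = 10000 (base 2)


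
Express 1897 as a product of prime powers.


1897 / 7 = 271
271 / 271 = 1
1897 = 7 × 271


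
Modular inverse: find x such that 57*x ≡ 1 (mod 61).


Use the extended Euclidean algorithm on (61, 57); each row r = 61*s + 57*t:
r=61, s=1, t=0
r=57, s=0, t=1
q=1: r=4, s=1, t=-1   [61*(1) + 57*(-1) = 4]
q=14: r=1, s=-14, t=15   [61*(-14) + 57*(15) = 1]
q=4: r=0, s=57, t=-61   [61*(57) + 57*(-61) = 0]
GCD = 1 with t = 15, so 57*(15) ≡ 1 (mod 61)
Inverse = 15 mod 61 = 15
Check: 57 * 15 = 855 ≡ 1 (mod 61)

57^(-1) ≡ 15 (mod 61)


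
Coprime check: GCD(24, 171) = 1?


Euclidean algorithm:
171 = 7 * 24 + 3
24 = 8 * 3 + 0
GCD(24, 171) = 3

No, not coprime (GCD = 3)


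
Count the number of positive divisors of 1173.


1173 = 3^1 × 17^1 × 23^1
d(1173) = (1+1) × (1+1) × (1+1) = 8

8 divisors


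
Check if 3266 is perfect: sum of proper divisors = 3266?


Proper divisors of 3266: 1, 2, 23, 46, 71, 142, 1633
Sum = 1 + 2 + 23 + 46 + 71 + 142 + 1633 = 1918

No, 3266 is not perfect (1918 ≠ 3266)


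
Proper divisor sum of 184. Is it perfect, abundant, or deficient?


Proper divisors: 1, 2, 4, 8, 23, 46, 92
Sum = 1 + 2 + 4 + 8 + 23 + 46 + 92 = 176
176 < 184 → deficient

s(184) = 176 (deficient)


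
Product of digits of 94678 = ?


9 × 4 × 6 × 7 × 8 = 12096


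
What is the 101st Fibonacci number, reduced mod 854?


F(k) mod 854 for k=1..101:
1, 1, 2, 3, 5, 8, 13, 21, 34, 55, 89, 144, 233, 377, 610, 133, 743, 22, 765, 787, 698, 631, 475, 252, 727, 125, 852, 123, 121, 244, 365, 609, 120, 729, 849, 724, 719, 589, 454, 189, 643, 832, 621, 599, 366, 111, 477, 588, 211, 799, 156, 101, 257, 358, 615, 119, 734, 853, 733, 732, 611, 489, 246, 735, 127, 8, 135, 143, 278, 421, 699, 266, 111, 377, 488, 11, 499, 510, 155, 665, 820, 631, 597, 374, 117, 491, 608, 245, 853, 244, 243, 487, 730, 363, 239, 602, 841, 589, 576, 311, 33
F(101) mod 854 = 33


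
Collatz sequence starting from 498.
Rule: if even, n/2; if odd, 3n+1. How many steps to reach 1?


498 → 249 → 748 → 374 → 187 → 562 → 281 → 844 → 422 → 211 → 634 → 317 → 952 → 476 → 238 → 119 → 358 → 179 → 538 → 269 → 808 → 404 → 202 → 101 → 304 → 152 → 76 → 38 → 19 → 58 → 29 → 88 → 44 → 22 → 11 → 34 → 17 → 52 → 26 → 13 → 40 → 20 → 10 → 5 → 16 → 8 → 4 → 2 → 1
Total steps = 48

48 steps


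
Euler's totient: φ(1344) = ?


1344 = 2^6 × 3 × 7
Prime factors: 2, 3, 7
φ(1344) = 1344 × (1-1/2) × (1-1/3) × (1-1/7)
= 1344 × 1/2 × 2/3 × 6/7 = 384

φ(1344) = 384


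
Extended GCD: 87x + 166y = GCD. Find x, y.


Tabular extended Euclidean (each row: r = 87*s + 166*t):
r=87, s=1, t=0
r=166, s=0, t=1
q=0: r=87, s=1, t=0   [87*(1) + 166*(0) = 87]
q=1: r=79, s=-1, t=1   [87*(-1) + 166*(1) = 79]
q=1: r=8, s=2, t=-1   [87*(2) + 166*(-1) = 8]
q=9: r=7, s=-19, t=10   [87*(-19) + 166*(10) = 7]
q=1: r=1, s=21, t=-11   [87*(21) + 166*(-11) = 1]
q=7: r=0, s=-166, t=87   [87*(-166) + 166*(87) = 0]
GCD = 1; from the row with r=1: x=21, y=-11
Check: 87*(21) + 166*(-11) = 1827 - 1826 = 1

GCD = 1, x = 21, y = -11


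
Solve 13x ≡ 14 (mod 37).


GCD(13, 37) = 1, unique solution
a^(-1) mod 37 = 20
x = 20 * 14 mod 37 = 21

x ≡ 21 (mod 37)


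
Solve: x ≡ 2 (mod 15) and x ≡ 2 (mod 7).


M = 15*7 = 105
M1 = M/15 = 7, M2 = M/7 = 15
M1^(-1) mod 15 = 13, M2^(-1) mod 7 = 1
x = 2*7*13 + 2*15*1 = 212
212 mod 105 = 2
Check: 2 mod 15 = 2 ✓, 2 mod 7 = 2 ✓

x ≡ 2 (mod 105)


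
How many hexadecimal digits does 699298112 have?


699298112 in base 16 = 29AE7140
Number of digits = 8

8 digits (base 16)


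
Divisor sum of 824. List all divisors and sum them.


Divisors of 824: 1, 2, 4, 8, 103, 206, 412, 824
Sum = 1 + 2 + 4 + 8 + 103 + 206 + 412 + 824 = 1560

σ(824) = 1560


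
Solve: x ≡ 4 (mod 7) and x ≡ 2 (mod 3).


M = 7*3 = 21
M1 = M/7 = 3, M2 = M/3 = 7
M1^(-1) mod 7 = 5, M2^(-1) mod 3 = 1
x = 4*3*5 + 2*7*1 = 74
74 mod 21 = 11
Check: 11 mod 7 = 4 ✓, 11 mod 3 = 2 ✓

x ≡ 11 (mod 21)


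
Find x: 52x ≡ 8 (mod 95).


GCD(52, 95) = 1, unique solution
a^(-1) mod 95 = 53
x = 53 * 8 mod 95 = 44

x ≡ 44 (mod 95)


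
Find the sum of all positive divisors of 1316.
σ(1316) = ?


Divisors of 1316: 1, 2, 4, 7, 14, 28, 47, 94, 188, 329, 658, 1316
Sum = 1 + 2 + 4 + 7 + 14 + 28 + 47 + 94 + 188 + 329 + 658 + 1316 = 2688

σ(1316) = 2688


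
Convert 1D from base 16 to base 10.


1D (base 16) = 29 (decimal)
29 (decimal) = 29 (base 10)


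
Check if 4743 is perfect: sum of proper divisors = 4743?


Proper divisors of 4743: 1, 3, 9, 17, 31, 51, 93, 153, 279, 527, 1581
Sum = 1 + 3 + 9 + 17 + 31 + 51 + 93 + 153 + 279 + 527 + 1581 = 2745

No, 4743 is not perfect (2745 ≠ 4743)


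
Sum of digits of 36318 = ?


3 + 6 + 3 + 1 + 8 = 21


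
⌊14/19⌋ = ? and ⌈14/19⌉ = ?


14/19 = 0.7368
floor = 0
ceil = 1

floor = 0, ceil = 1


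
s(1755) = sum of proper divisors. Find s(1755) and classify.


Proper divisors: 1, 3, 5, 9, 13, 15, 27, 39, 45, 65, 117, 135, 195, 351, 585
Sum = 1 + 3 + 5 + 9 + 13 + 15 + 27 + 39 + 45 + 65 + 117 + 135 + 195 + 351 + 585 = 1605
1605 < 1755 → deficient

s(1755) = 1605 (deficient)


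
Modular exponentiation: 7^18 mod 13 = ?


7^1 mod 13 = 7
7^2 mod 13 = 10
7^3 mod 13 = 5
7^4 mod 13 = 9
7^5 mod 13 = 11
7^6 mod 13 = 12
7^7 mod 13 = 6
7^8 mod 13 = 3
7^9 mod 13 = 8
7^10 mod 13 = 4
7^11 mod 13 = 2
7^12 mod 13 = 1
7^13 mod 13 = 7
7^14 mod 13 = 10
7^15 mod 13 = 5
7^16 mod 13 = 9
7^17 mod 13 = 11
7^18 mod 13 = 12


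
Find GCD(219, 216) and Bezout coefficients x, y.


Tabular extended Euclidean (each row: r = 219*s + 216*t):
r=219, s=1, t=0
r=216, s=0, t=1
q=1: r=3, s=1, t=-1   [219*(1) + 216*(-1) = 3]
q=72: r=0, s=-72, t=73   [219*(-72) + 216*(73) = 0]
GCD = 3; from the row with r=3: x=1, y=-1
Check: 219*(1) + 216*(-1) = 219 - 216 = 3

GCD = 3, x = 1, y = -1


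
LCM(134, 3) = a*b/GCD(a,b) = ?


GCD(134, 3) = 1
LCM = 134*3/1 = 402/1 = 402

LCM = 402


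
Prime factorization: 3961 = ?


3961 / 17 = 233
233 / 233 = 1
3961 = 17 × 233


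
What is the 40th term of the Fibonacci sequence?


Sequence: 1, 1, 2, 3, 5, 8, 13, 21, 34, 55, 89, 144, 233, 377, 610, 987, 1597, 2584, 4181, 6765, 10946, 17711, 28657, 46368, 75025, 121393, 196418, 317811, 514229, 832040, 1346269, 2178309, 3524578, 5702887, 9227465, 14930352, 24157817, 39088169, 63245986, 102334155
F(40) = 102334155


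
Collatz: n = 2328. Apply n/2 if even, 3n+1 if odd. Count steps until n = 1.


2328 → 1164 → 582 → 291 → 874 → 437 → 1312 → 656 → 328 → 164 → 82 → 41 → 124 → 62 → 31 → 94 → 47 → 142 → 71 → 214 → 107 → 322 → 161 → 484 → 242 → 121 → 364 → 182 → 91 → 274 → 137 → 412 → 206 → 103 → 310 → 155 → 466 → 233 → 700 → 350 → 175 → 526 → 263 → 790 → 395 → 1186 → 593 → 1780 → 890 → 445 → 1336 → 668 → 334 → 167 → 502 → 251 → 754 → 377 → 1132 → 566 → 283 → 850 → 425 → 1276 → 638 → 319 → 958 → 479 → 1438 → 719 → 2158 → 1079 → 3238 → 1619 → 4858 → 2429 → 7288 → 3644 → 1822 → 911 → 2734 → 1367 → 4102 → 2051 → 6154 → 3077 → 9232 → 4616 → 2308 → 1154 → 577 → 1732 → 866 → 433 → 1300 → 650 → 325 → 976 → 488 → 244 → 122 → 61 → 184 → 92 → 46 → 23 → 70 → 35 → 106 → 53 → 160 → 80 → 40 → 20 → 10 → 5 → 16 → 8 → 4 → 2 → 1
Total steps = 120

120 steps


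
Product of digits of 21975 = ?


2 × 1 × 9 × 7 × 5 = 630


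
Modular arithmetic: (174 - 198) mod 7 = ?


174 - 198 = -24
-24 mod 7 = 4


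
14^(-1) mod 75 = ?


Use the extended Euclidean algorithm on (75, 14); each row r = 75*s + 14*t:
r=75, s=1, t=0
r=14, s=0, t=1
q=5: r=5, s=1, t=-5   [75*(1) + 14*(-5) = 5]
q=2: r=4, s=-2, t=11   [75*(-2) + 14*(11) = 4]
q=1: r=1, s=3, t=-16   [75*(3) + 14*(-16) = 1]
q=4: r=0, s=-14, t=75   [75*(-14) + 14*(75) = 0]
GCD = 1 with t = -16, so 14*(-16) ≡ 1 (mod 75)
Inverse = -16 mod 75 = 59
Check: 14 * 59 = 826 ≡ 1 (mod 75)

14^(-1) ≡ 59 (mod 75)


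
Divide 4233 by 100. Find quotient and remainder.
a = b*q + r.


4233 = 100 * 42 + 33
Check: 4200 + 33 = 4233

q = 42, r = 33


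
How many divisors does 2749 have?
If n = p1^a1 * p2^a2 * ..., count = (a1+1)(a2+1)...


2749 = 2749^1
d(2749) = (1+1) = 2

2 divisors


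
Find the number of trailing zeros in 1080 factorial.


floor(1080/5) = 216
floor(1080/25) = 43
floor(1080/125) = 8
floor(1080/625) = 1
Total = 268

268 trailing zeros


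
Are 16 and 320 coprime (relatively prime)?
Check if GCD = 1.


Euclidean algorithm:
320 = 20 * 16 + 0
GCD(16, 320) = 16

No, not coprime (GCD = 16)


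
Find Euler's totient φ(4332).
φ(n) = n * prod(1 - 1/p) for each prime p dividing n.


4332 = 2^2 × 3 × 19^2
Prime factors: 2, 3, 19
φ(4332) = 4332 × (1-1/2) × (1-1/3) × (1-1/19)
= 4332 × 1/2 × 2/3 × 18/19 = 1368

φ(4332) = 1368


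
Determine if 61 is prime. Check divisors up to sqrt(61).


Check divisors up to sqrt(61) = 7.8102
No divisors found.
61 is prime.

Yes, 61 is prime


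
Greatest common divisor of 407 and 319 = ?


407 = 1 * 319 + 88
319 = 3 * 88 + 55
88 = 1 * 55 + 33
55 = 1 * 33 + 22
33 = 1 * 22 + 11
22 = 2 * 11 + 0
GCD = 11


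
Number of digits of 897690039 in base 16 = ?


897690039 in base 16 = 3581A9B7
Number of digits = 8

8 digits (base 16)


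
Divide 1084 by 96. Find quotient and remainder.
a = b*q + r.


1084 = 96 * 11 + 28
Check: 1056 + 28 = 1084

q = 11, r = 28


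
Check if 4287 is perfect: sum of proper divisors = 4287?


Proper divisors of 4287: 1, 3, 1429
Sum = 1 + 3 + 1429 = 1433

No, 4287 is not perfect (1433 ≠ 4287)


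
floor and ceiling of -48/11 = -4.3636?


-48/11 = -4.3636
floor = -5
ceil = -4

floor = -5, ceil = -4


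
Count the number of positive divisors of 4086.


4086 = 2^1 × 3^2 × 227^1
d(4086) = (1+1) × (2+1) × (1+1) = 12

12 divisors


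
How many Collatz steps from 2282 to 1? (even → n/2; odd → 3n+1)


2282 → 1141 → 3424 → 1712 → 856 → 428 → 214 → 107 → 322 → 161 → 484 → 242 → 121 → 364 → 182 → 91 → 274 → 137 → 412 → 206 → 103 → 310 → 155 → 466 → 233 → 700 → 350 → 175 → 526 → 263 → 790 → 395 → 1186 → 593 → 1780 → 890 → 445 → 1336 → 668 → 334 → 167 → 502 → 251 → 754 → 377 → 1132 → 566 → 283 → 850 → 425 → 1276 → 638 → 319 → 958 → 479 → 1438 → 719 → 2158 → 1079 → 3238 → 1619 → 4858 → 2429 → 7288 → 3644 → 1822 → 911 → 2734 → 1367 → 4102 → 2051 → 6154 → 3077 → 9232 → 4616 → 2308 → 1154 → 577 → 1732 → 866 → 433 → 1300 → 650 → 325 → 976 → 488 → 244 → 122 → 61 → 184 → 92 → 46 → 23 → 70 → 35 → 106 → 53 → 160 → 80 → 40 → 20 → 10 → 5 → 16 → 8 → 4 → 2 → 1
Total steps = 107

107 steps


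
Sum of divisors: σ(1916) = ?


Divisors of 1916: 1, 2, 4, 479, 958, 1916
Sum = 1 + 2 + 4 + 479 + 958 + 1916 = 3360

σ(1916) = 3360


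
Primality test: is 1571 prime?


Check divisors up to sqrt(1571) = 39.6358
No divisors found.
1571 is prime.

Yes, 1571 is prime


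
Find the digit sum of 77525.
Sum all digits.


7 + 7 + 5 + 2 + 5 = 26


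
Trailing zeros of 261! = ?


floor(261/5) = 52
floor(261/25) = 10
floor(261/125) = 2
Total = 64

64 trailing zeros


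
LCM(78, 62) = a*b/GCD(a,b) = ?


GCD(78, 62) = 2
LCM = 78*62/2 = 4836/2 = 2418

LCM = 2418


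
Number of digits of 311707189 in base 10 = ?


311707189 has 9 digits in base 10
floor(log10(311707189)) + 1 = floor(8.4937) + 1 = 9

9 digits (base 10)


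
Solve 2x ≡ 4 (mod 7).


GCD(2, 7) = 1, unique solution
a^(-1) mod 7 = 4
x = 4 * 4 mod 7 = 2

x ≡ 2 (mod 7)


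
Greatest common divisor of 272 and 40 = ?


272 = 6 * 40 + 32
40 = 1 * 32 + 8
32 = 4 * 8 + 0
GCD = 8


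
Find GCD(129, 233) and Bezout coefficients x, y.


Tabular extended Euclidean (each row: r = 129*s + 233*t):
r=129, s=1, t=0
r=233, s=0, t=1
q=0: r=129, s=1, t=0   [129*(1) + 233*(0) = 129]
q=1: r=104, s=-1, t=1   [129*(-1) + 233*(1) = 104]
q=1: r=25, s=2, t=-1   [129*(2) + 233*(-1) = 25]
q=4: r=4, s=-9, t=5   [129*(-9) + 233*(5) = 4]
q=6: r=1, s=56, t=-31   [129*(56) + 233*(-31) = 1]
q=4: r=0, s=-233, t=129   [129*(-233) + 233*(129) = 0]
GCD = 1; from the row with r=1: x=56, y=-31
Check: 129*(56) + 233*(-31) = 7224 - 7223 = 1

GCD = 1, x = 56, y = -31


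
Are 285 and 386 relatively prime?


Euclidean algorithm:
386 = 1 * 285 + 101
285 = 2 * 101 + 83
101 = 1 * 83 + 18
83 = 4 * 18 + 11
18 = 1 * 11 + 7
11 = 1 * 7 + 4
7 = 1 * 4 + 3
4 = 1 * 3 + 1
3 = 3 * 1 + 0
GCD(285, 386) = 1

Yes, coprime (GCD = 1)


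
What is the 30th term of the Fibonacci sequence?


Sequence: 1, 1, 2, 3, 5, 8, 13, 21, 34, 55, 89, 144, 233, 377, 610, 987, 1597, 2584, 4181, 6765, 10946, 17711, 28657, 46368, 75025, 121393, 196418, 317811, 514229, 832040
F(30) = 832040


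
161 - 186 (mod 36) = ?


161 - 186 = -25
-25 mod 36 = 11


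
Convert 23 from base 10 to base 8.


23 (base 10) = 23 (decimal)
23 (decimal) = 27 (base 8)


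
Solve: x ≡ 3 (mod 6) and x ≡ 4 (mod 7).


M = 6*7 = 42
M1 = M/6 = 7, M2 = M/7 = 6
M1^(-1) mod 6 = 1, M2^(-1) mod 7 = 6
x = 3*7*1 + 4*6*6 = 165
165 mod 42 = 39
Check: 39 mod 6 = 3 ✓, 39 mod 7 = 4 ✓

x ≡ 39 (mod 42)


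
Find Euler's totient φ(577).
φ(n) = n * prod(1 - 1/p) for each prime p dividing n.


577 = 577
Prime factors: 577
φ(577) = 577 × (1-1/577)
= 577 × 576/577 = 576

φ(577) = 576


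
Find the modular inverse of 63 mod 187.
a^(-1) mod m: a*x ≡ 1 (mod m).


Use the extended Euclidean algorithm on (187, 63); each row r = 187*s + 63*t:
r=187, s=1, t=0
r=63, s=0, t=1
q=2: r=61, s=1, t=-2   [187*(1) + 63*(-2) = 61]
q=1: r=2, s=-1, t=3   [187*(-1) + 63*(3) = 2]
q=30: r=1, s=31, t=-92   [187*(31) + 63*(-92) = 1]
q=2: r=0, s=-63, t=187   [187*(-63) + 63*(187) = 0]
GCD = 1 with t = -92, so 63*(-92) ≡ 1 (mod 187)
Inverse = -92 mod 187 = 95
Check: 63 * 95 = 5985 ≡ 1 (mod 187)

63^(-1) ≡ 95 (mod 187)


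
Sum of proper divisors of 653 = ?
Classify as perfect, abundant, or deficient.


Proper divisors: 1
Sum = 1 = 1
1 < 653 → deficient

s(653) = 1 (deficient)


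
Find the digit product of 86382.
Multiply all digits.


8 × 6 × 3 × 8 × 2 = 2304


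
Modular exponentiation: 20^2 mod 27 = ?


20^1 mod 27 = 20
20^2 mod 27 = 22


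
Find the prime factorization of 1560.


1560 / 2 = 780
780 / 2 = 390
390 / 2 = 195
195 / 3 = 65
65 / 5 = 13
13 / 13 = 1
1560 = 2^3 × 3 × 5 × 13


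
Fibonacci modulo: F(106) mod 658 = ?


F(k) mod 658 for k=1..106:
1, 1, 2, 3, 5, 8, 13, 21, 34, 55, 89, 144, 233, 377, 610, 329, 281, 610, 233, 185, 418, 603, 363, 308, 13, 321, 334, 655, 331, 328, 1, 329, 330, 1, 331, 332, 5, 337, 342, 21, 363, 384, 89, 473, 562, 377, 281, 0, 281, 281, 562, 185, 89, 274, 363, 637, 342, 321, 5, 326, 331, 657, 330, 329, 1, 330, 331, 3, 334, 337, 13, 350, 363, 55, 418, 473, 233, 48, 281, 329, 610, 281, 233, 514, 89, 603, 34, 637, 13, 650, 5, 655, 2, 657, 1, 0, 1, 1, 2, 3, 5, 8, 13, 21, 34, 55
F(106) mod 658 = 55


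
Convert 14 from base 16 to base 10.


14 (base 16) = 20 (decimal)
20 (decimal) = 20 (base 10)


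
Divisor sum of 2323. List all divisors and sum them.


Divisors of 2323: 1, 23, 101, 2323
Sum = 1 + 23 + 101 + 2323 = 2448

σ(2323) = 2448


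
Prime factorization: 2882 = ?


2882 / 2 = 1441
1441 / 11 = 131
131 / 131 = 1
2882 = 2 × 11 × 131


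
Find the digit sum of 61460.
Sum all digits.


6 + 1 + 4 + 6 + 0 = 17


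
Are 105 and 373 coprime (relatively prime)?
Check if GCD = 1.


Euclidean algorithm:
373 = 3 * 105 + 58
105 = 1 * 58 + 47
58 = 1 * 47 + 11
47 = 4 * 11 + 3
11 = 3 * 3 + 2
3 = 1 * 2 + 1
2 = 2 * 1 + 0
GCD(105, 373) = 1

Yes, coprime (GCD = 1)


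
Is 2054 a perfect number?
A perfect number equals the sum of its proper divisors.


Proper divisors of 2054: 1, 2, 13, 26, 79, 158, 1027
Sum = 1 + 2 + 13 + 26 + 79 + 158 + 1027 = 1306

No, 2054 is not perfect (1306 ≠ 2054)


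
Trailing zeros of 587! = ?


floor(587/5) = 117
floor(587/25) = 23
floor(587/125) = 4
Total = 144

144 trailing zeros


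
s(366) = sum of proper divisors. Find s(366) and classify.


Proper divisors: 1, 2, 3, 6, 61, 122, 183
Sum = 1 + 2 + 3 + 6 + 61 + 122 + 183 = 378
378 > 366 → abundant

s(366) = 378 (abundant)


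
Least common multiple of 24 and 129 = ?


GCD(24, 129) = 3
LCM = 24*129/3 = 3096/3 = 1032

LCM = 1032


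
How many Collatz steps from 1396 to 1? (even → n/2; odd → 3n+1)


1396 → 698 → 349 → 1048 → 524 → 262 → 131 → 394 → 197 → 592 → 296 → 148 → 74 → 37 → 112 → 56 → 28 → 14 → 7 → 22 → 11 → 34 → 17 → 52 → 26 → 13 → 40 → 20 → 10 → 5 → 16 → 8 → 4 → 2 → 1
Total steps = 34

34 steps


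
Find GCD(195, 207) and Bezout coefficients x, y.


Tabular extended Euclidean (each row: r = 195*s + 207*t):
r=195, s=1, t=0
r=207, s=0, t=1
q=0: r=195, s=1, t=0   [195*(1) + 207*(0) = 195]
q=1: r=12, s=-1, t=1   [195*(-1) + 207*(1) = 12]
q=16: r=3, s=17, t=-16   [195*(17) + 207*(-16) = 3]
q=4: r=0, s=-69, t=65   [195*(-69) + 207*(65) = 0]
GCD = 3; from the row with r=3: x=17, y=-16
Check: 195*(17) + 207*(-16) = 3315 - 3312 = 3

GCD = 3, x = 17, y = -16


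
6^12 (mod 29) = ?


6^1 mod 29 = 6
6^2 mod 29 = 7
6^3 mod 29 = 13
6^4 mod 29 = 20
6^5 mod 29 = 4
6^6 mod 29 = 24
6^7 mod 29 = 28
6^8 mod 29 = 23
6^9 mod 29 = 22
6^10 mod 29 = 16
6^11 mod 29 = 9
6^12 mod 29 = 25


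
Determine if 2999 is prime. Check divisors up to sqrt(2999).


Check divisors up to sqrt(2999) = 54.7631
No divisors found.
2999 is prime.

Yes, 2999 is prime


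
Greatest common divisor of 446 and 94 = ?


446 = 4 * 94 + 70
94 = 1 * 70 + 24
70 = 2 * 24 + 22
24 = 1 * 22 + 2
22 = 11 * 2 + 0
GCD = 2


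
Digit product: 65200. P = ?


6 × 5 × 2 × 0 × 0 = 0


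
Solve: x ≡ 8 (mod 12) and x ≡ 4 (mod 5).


M = 12*5 = 60
M1 = M/12 = 5, M2 = M/5 = 12
M1^(-1) mod 12 = 5, M2^(-1) mod 5 = 3
x = 8*5*5 + 4*12*3 = 344
344 mod 60 = 44
Check: 44 mod 12 = 8 ✓, 44 mod 5 = 4 ✓

x ≡ 44 (mod 60)


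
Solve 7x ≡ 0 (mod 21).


GCD(7, 21) = 7 divides 0
Divide: 1x ≡ 0 (mod 3)
x ≡ 0 (mod 3)


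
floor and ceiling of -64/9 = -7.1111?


-64/9 = -7.1111
floor = -8
ceil = -7

floor = -8, ceil = -7


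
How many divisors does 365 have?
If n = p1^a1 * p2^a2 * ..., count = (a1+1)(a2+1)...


365 = 5^1 × 73^1
d(365) = (1+1) × (1+1) = 4

4 divisors


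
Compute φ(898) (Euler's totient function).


898 = 2 × 449
Prime factors: 2, 449
φ(898) = 898 × (1-1/2) × (1-1/449)
= 898 × 1/2 × 448/449 = 448

φ(898) = 448


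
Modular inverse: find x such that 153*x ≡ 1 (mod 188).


Use the extended Euclidean algorithm on (188, 153); each row r = 188*s + 153*t:
r=188, s=1, t=0
r=153, s=0, t=1
q=1: r=35, s=1, t=-1   [188*(1) + 153*(-1) = 35]
q=4: r=13, s=-4, t=5   [188*(-4) + 153*(5) = 13]
q=2: r=9, s=9, t=-11   [188*(9) + 153*(-11) = 9]
q=1: r=4, s=-13, t=16   [188*(-13) + 153*(16) = 4]
q=2: r=1, s=35, t=-43   [188*(35) + 153*(-43) = 1]
q=4: r=0, s=-153, t=188   [188*(-153) + 153*(188) = 0]
GCD = 1 with t = -43, so 153*(-43) ≡ 1 (mod 188)
Inverse = -43 mod 188 = 145
Check: 153 * 145 = 22185 ≡ 1 (mod 188)

153^(-1) ≡ 145 (mod 188)


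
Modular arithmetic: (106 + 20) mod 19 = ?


106 + 20 = 126
126 mod 19 = 12


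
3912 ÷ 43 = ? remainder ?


3912 = 43 * 90 + 42
Check: 3870 + 42 = 3912

q = 90, r = 42


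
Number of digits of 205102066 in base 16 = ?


205102066 in base 16 = C399BF2
Number of digits = 7

7 digits (base 16)


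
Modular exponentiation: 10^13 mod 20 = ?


10^1 mod 20 = 10
10^2 mod 20 = 0
10^3 mod 20 = 0
10^4 mod 20 = 0
10^5 mod 20 = 0
10^6 mod 20 = 0
10^7 mod 20 = 0
10^8 mod 20 = 0
10^9 mod 20 = 0
10^10 mod 20 = 0
10^11 mod 20 = 0
10^12 mod 20 = 0
10^13 mod 20 = 0


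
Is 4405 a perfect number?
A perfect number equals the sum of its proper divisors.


Proper divisors of 4405: 1, 5, 881
Sum = 1 + 5 + 881 = 887

No, 4405 is not perfect (887 ≠ 4405)


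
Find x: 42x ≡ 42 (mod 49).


GCD(42, 49) = 7 divides 42
Divide: 6x ≡ 6 (mod 7)
x ≡ 1 (mod 7)


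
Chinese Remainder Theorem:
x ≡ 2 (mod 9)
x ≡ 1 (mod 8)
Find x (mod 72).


M = 9*8 = 72
M1 = M/9 = 8, M2 = M/8 = 9
M1^(-1) mod 9 = 8, M2^(-1) mod 8 = 1
x = 2*8*8 + 1*9*1 = 137
137 mod 72 = 65
Check: 65 mod 9 = 2 ✓, 65 mod 8 = 1 ✓

x ≡ 65 (mod 72)


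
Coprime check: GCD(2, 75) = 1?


Euclidean algorithm:
75 = 37 * 2 + 1
2 = 2 * 1 + 0
GCD(2, 75) = 1

Yes, coprime (GCD = 1)


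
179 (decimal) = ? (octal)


179 (base 10) = 179 (decimal)
179 (decimal) = 263 (base 8)


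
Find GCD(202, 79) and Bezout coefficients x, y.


Tabular extended Euclidean (each row: r = 202*s + 79*t):
r=202, s=1, t=0
r=79, s=0, t=1
q=2: r=44, s=1, t=-2   [202*(1) + 79*(-2) = 44]
q=1: r=35, s=-1, t=3   [202*(-1) + 79*(3) = 35]
q=1: r=9, s=2, t=-5   [202*(2) + 79*(-5) = 9]
q=3: r=8, s=-7, t=18   [202*(-7) + 79*(18) = 8]
q=1: r=1, s=9, t=-23   [202*(9) + 79*(-23) = 1]
q=8: r=0, s=-79, t=202   [202*(-79) + 79*(202) = 0]
GCD = 1; from the row with r=1: x=9, y=-23
Check: 202*(9) + 79*(-23) = 1818 - 1817 = 1

GCD = 1, x = 9, y = -23


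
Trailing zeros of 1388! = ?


floor(1388/5) = 277
floor(1388/25) = 55
floor(1388/125) = 11
floor(1388/625) = 2
Total = 345

345 trailing zeros


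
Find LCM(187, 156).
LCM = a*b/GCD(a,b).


GCD(187, 156) = 1
LCM = 187*156/1 = 29172/1 = 29172

LCM = 29172


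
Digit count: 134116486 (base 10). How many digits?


134116486 has 9 digits in base 10
floor(log10(134116486)) + 1 = floor(8.1275) + 1 = 9

9 digits (base 10)


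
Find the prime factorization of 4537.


4537 / 13 = 349
349 / 349 = 1
4537 = 13 × 349


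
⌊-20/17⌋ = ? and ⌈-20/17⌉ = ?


-20/17 = -1.1765
floor = -2
ceil = -1

floor = -2, ceil = -1


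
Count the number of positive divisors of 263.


263 = 263^1
d(263) = (1+1) = 2

2 divisors


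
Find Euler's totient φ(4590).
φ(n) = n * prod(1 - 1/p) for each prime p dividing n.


4590 = 2 × 3^3 × 5 × 17
Prime factors: 2, 3, 5, 17
φ(4590) = 4590 × (1-1/2) × (1-1/3) × (1-1/5) × (1-1/17)
= 4590 × 1/2 × 2/3 × 4/5 × 16/17 = 1152

φ(4590) = 1152


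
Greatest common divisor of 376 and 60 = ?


376 = 6 * 60 + 16
60 = 3 * 16 + 12
16 = 1 * 12 + 4
12 = 3 * 4 + 0
GCD = 4


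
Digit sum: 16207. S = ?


1 + 6 + 2 + 0 + 7 = 16


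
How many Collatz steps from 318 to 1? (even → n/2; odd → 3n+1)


318 → 159 → 478 → 239 → 718 → 359 → 1078 → 539 → 1618 → 809 → 2428 → 1214 → 607 → 1822 → 911 → 2734 → 1367 → 4102 → 2051 → 6154 → 3077 → 9232 → 4616 → 2308 → 1154 → 577 → 1732 → 866 → 433 → 1300 → 650 → 325 → 976 → 488 → 244 → 122 → 61 → 184 → 92 → 46 → 23 → 70 → 35 → 106 → 53 → 160 → 80 → 40 → 20 → 10 → 5 → 16 → 8 → 4 → 2 → 1
Total steps = 55

55 steps


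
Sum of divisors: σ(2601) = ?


Divisors of 2601: 1, 3, 9, 17, 51, 153, 289, 867, 2601
Sum = 1 + 3 + 9 + 17 + 51 + 153 + 289 + 867 + 2601 = 3991

σ(2601) = 3991


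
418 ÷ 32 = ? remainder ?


418 = 32 * 13 + 2
Check: 416 + 2 = 418

q = 13, r = 2


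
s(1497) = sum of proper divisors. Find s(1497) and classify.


Proper divisors: 1, 3, 499
Sum = 1 + 3 + 499 = 503
503 < 1497 → deficient

s(1497) = 503 (deficient)


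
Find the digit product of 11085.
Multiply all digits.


1 × 1 × 0 × 8 × 5 = 0


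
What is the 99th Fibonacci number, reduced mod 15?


F(k) mod 15 for k=1..99:
1, 1, 2, 3, 5, 8, 13, 6, 4, 10, 14, 9, 8, 2, 10, 12, 7, 4, 11, 0, 11, 11, 7, 3, 10, 13, 8, 6, 14, 5, 4, 9, 13, 7, 5, 12, 2, 14, 1, 0, 1, 1, 2, 3, 5, 8, 13, 6, 4, 10, 14, 9, 8, 2, 10, 12, 7, 4, 11, 0, 11, 11, 7, 3, 10, 13, 8, 6, 14, 5, 4, 9, 13, 7, 5, 12, 2, 14, 1, 0, 1, 1, 2, 3, 5, 8, 13, 6, 4, 10, 14, 9, 8, 2, 10, 12, 7, 4, 11
F(99) mod 15 = 11


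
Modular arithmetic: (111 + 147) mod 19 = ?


111 + 147 = 258
258 mod 19 = 11


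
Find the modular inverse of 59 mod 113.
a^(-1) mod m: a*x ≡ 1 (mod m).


Use the extended Euclidean algorithm on (113, 59); each row r = 113*s + 59*t:
r=113, s=1, t=0
r=59, s=0, t=1
q=1: r=54, s=1, t=-1   [113*(1) + 59*(-1) = 54]
q=1: r=5, s=-1, t=2   [113*(-1) + 59*(2) = 5]
q=10: r=4, s=11, t=-21   [113*(11) + 59*(-21) = 4]
q=1: r=1, s=-12, t=23   [113*(-12) + 59*(23) = 1]
q=4: r=0, s=59, t=-113   [113*(59) + 59*(-113) = 0]
GCD = 1 with t = 23, so 59*(23) ≡ 1 (mod 113)
Inverse = 23 mod 113 = 23
Check: 59 * 23 = 1357 ≡ 1 (mod 113)

59^(-1) ≡ 23 (mod 113)


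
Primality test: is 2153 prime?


Check divisors up to sqrt(2153) = 46.4004
No divisors found.
2153 is prime.

Yes, 2153 is prime


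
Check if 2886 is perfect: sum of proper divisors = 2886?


Proper divisors of 2886: 1, 2, 3, 6, 13, 26, 37, 39, 74, 78, 111, 222, 481, 962, 1443
Sum = 1 + 2 + 3 + 6 + 13 + 26 + 37 + 39 + 74 + 78 + 111 + 222 + 481 + 962 + 1443 = 3498

No, 2886 is not perfect (3498 ≠ 2886)


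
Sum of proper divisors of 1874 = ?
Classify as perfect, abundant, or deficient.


Proper divisors: 1, 2, 937
Sum = 1 + 2 + 937 = 940
940 < 1874 → deficient

s(1874) = 940 (deficient)


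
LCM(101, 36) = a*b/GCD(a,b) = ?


GCD(101, 36) = 1
LCM = 101*36/1 = 3636/1 = 3636

LCM = 3636


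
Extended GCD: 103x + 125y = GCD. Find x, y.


Tabular extended Euclidean (each row: r = 103*s + 125*t):
r=103, s=1, t=0
r=125, s=0, t=1
q=0: r=103, s=1, t=0   [103*(1) + 125*(0) = 103]
q=1: r=22, s=-1, t=1   [103*(-1) + 125*(1) = 22]
q=4: r=15, s=5, t=-4   [103*(5) + 125*(-4) = 15]
q=1: r=7, s=-6, t=5   [103*(-6) + 125*(5) = 7]
q=2: r=1, s=17, t=-14   [103*(17) + 125*(-14) = 1]
q=7: r=0, s=-125, t=103   [103*(-125) + 125*(103) = 0]
GCD = 1; from the row with r=1: x=17, y=-14
Check: 103*(17) + 125*(-14) = 1751 - 1750 = 1

GCD = 1, x = 17, y = -14
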